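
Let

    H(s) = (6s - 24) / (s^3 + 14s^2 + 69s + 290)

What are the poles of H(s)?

s = -2 + 5j, -2 - 5j, -10

The poles are the roots of the denominator s^3 + 14s^2 + 69s + 290 = 0.
Trying s = -10: the polynomial evaluates to 0, so (s + 10) is a factor.
Dividing out leaves s^2 + 4s + 29 = 0.
The quadratic formula then gives s = -2 ± 5j.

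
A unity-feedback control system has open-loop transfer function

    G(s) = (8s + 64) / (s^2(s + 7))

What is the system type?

The denominator has 2 factors of s at the origin (free integrators), so this is a Type 2 system.

Type 2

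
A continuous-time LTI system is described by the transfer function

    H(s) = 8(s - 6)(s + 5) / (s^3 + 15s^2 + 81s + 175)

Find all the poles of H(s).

s = -4 ± 3j, -7

The poles are the roots of the denominator s^3 + 15s^2 + 81s + 175 = 0.
Trying s = -7: the polynomial evaluates to 0, so (s + 7) is a factor.
Dividing out leaves s^2 + 8s + 25 = 0.
The quadratic formula then gives s = -4 ± 3j.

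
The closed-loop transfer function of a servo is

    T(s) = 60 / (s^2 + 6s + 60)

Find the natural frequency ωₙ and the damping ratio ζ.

Compare the denominator to the standard form s^2 + 2ζωₙs + ωₙ².
ωₙ² = 60, so ωₙ = √60 ≈ 7.746 rad/s.
2ζωₙ = 6, so ζ = 6/(2·√60) ≈ 0.3873.
With ζ = 0.3873 the response is underdamped.

ωₙ ≈ 7.746 rad/s, ζ ≈ 0.3873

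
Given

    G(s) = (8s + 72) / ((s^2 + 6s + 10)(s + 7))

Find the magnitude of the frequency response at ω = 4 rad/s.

Substitute s = j4: numerator = 72 + j32, denominator = -138 + j144.
|G(j4)| = |72 + j32| / |-138 + j144| = 78.791 / 199.45 ≈ 0.3950.

|G(j4)| ≈ 0.3950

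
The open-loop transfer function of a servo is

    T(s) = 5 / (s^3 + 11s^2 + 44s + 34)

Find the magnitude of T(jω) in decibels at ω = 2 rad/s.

|T(j2)|_dB ≈ -24.1 dB

Substitute s = j2: numerator = 5, denominator = -10 + j80.
|T(j2)| = |5| / |-10 + j80| = 5 / 80.623 ≈ 0.06202.
In decibels: 20·log₁₀(0.06202) ≈ -24.1 dB.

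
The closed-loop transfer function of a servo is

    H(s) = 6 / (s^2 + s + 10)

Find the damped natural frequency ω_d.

Comparing s^2 + s + 10 to s^2 + 2ζωₙs + ωₙ²: ωₙ = √10 ≈ 3.162 rad/s and ζ = 1/(2·√10) ≈ 0.1581.
ζωₙ = 1/2 = 0.5, so ω_d = ωₙ√(1−ζ²) = √(ωₙ² − (ζωₙ)²) = √(10 − 0.5²) = √9.75 ≈ 3.122 rad/s.

ω_d ≈ 3.122 rad/s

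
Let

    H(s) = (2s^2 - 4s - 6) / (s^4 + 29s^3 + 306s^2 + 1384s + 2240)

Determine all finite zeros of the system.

s = 3, -1

Set the numerator to zero: 2s^2 - 4s - 6 = 0, i.e. 2·(s^2 - 2s - 3) = 0.
Factoring: (s - 3)(s + 1) = 0.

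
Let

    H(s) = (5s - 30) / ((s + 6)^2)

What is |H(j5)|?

|H(j5)| ≈ 0.6402

Substitute s = j5: numerator = -30 + j25, denominator = 11 + j60.
|H(j5)| = |-30 + j25| / |11 + j60| = 39.051 / 61 ≈ 0.6402.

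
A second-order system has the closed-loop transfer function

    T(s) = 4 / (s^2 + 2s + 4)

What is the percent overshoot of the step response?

Comparing s^2 + 2s + 4 to s^2 + 2ζωₙs + ωₙ²: ωₙ = 2 rad/s and ζ = 2/(2·2) = 0.5.
%OS = 100·exp(−πζ/√(1−ζ²)) = 100·exp(−π·0.5/√(1−0.5²)) ≈ 16.3%.

%OS ≈ 16.3%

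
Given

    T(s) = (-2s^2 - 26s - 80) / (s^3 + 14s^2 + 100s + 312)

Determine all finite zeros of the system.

s = -8, -5

Set the numerator to zero: -2s^2 - 26s - 80 = 0, i.e. -2·(s^2 + 13s + 40) = 0.
Factoring: (s + 8)(s + 5) = 0.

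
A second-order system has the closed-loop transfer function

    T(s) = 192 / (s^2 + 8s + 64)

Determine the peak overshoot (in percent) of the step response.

%OS ≈ 16.3%

Comparing s^2 + 8s + 64 to s^2 + 2ζωₙs + ωₙ²: ωₙ = 8 rad/s and ζ = 8/(2·8) = 0.5.
%OS = 100·exp(−πζ/√(1−ζ²)) = 100·exp(−π·0.5/√(1−0.5²)) ≈ 16.3%.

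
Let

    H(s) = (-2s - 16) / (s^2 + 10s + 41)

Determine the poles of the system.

s = -5 + 4j, -5 - 4j

The poles are the roots of the denominator s^2 + 10s + 41 = 0.
Using the quadratic formula: s = (-10 ± √(-64))/2 = -5 ± 4j.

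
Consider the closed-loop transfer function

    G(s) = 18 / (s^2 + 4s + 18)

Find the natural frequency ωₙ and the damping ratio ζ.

Compare the denominator to the standard form s^2 + 2ζωₙs + ωₙ².
ωₙ² = 18, so ωₙ = √18 ≈ 4.243 rad/s.
2ζωₙ = 4, so ζ = 4/(2·√18) ≈ 0.4714.
With ζ = 0.4714 the response is underdamped.

ωₙ ≈ 4.243 rad/s, ζ ≈ 0.4714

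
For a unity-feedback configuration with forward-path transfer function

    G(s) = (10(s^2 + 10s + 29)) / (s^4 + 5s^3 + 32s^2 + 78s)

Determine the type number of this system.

Type 1

The denominator has 1 factor of s at the origin (free integrator), so this is a Type 1 system.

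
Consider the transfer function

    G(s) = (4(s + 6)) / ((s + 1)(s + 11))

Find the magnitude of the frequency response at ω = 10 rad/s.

Substitute s = j10: numerator = 24 + j40, denominator = -89 + j120.
|G(j10)| = |24 + j40| / |-89 + j120| = 46.648 / 149.40 ≈ 0.3122.

|G(j10)| ≈ 0.3122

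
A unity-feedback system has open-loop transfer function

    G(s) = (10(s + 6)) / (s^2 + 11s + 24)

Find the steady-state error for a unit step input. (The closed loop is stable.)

e_ss = 0.2857

G(s) has no poles at the origin.
This is a Type 0 system. Kp = lim_{s→0} G(s) = 60/24 = 5/2.
e_ss = 1/(1 + Kp) = 1/(1 + 5/2) = 2/7 ≈ 0.2857.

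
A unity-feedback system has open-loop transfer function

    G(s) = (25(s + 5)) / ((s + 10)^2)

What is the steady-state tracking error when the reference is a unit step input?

G(s) has no poles at the origin.
This is a Type 0 system. Kp = lim_{s→0} G(s) = 125/100 = 5/4.
e_ss = 1/(1 + Kp) = 1/(1 + 5/4) = 4/9 ≈ 0.4444.

e_ss = 0.4444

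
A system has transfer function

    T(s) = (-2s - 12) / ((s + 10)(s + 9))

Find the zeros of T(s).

Set the numerator to zero: -2s - 12 = 0, i.e. -2·(s + 6) = 0.
So s = -6.

s = -6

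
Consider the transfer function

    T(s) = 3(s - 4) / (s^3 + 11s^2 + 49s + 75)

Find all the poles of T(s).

The poles are the roots of the denominator s^3 + 11s^2 + 49s + 75 = 0.
Trying s = -3: the polynomial evaluates to 0, so (s + 3) is a factor.
Dividing out leaves s^2 + 8s + 25 = 0.
The quadratic formula then gives s = -4 ± 3j.

s = -4 + 3j, -4 - 3j, -3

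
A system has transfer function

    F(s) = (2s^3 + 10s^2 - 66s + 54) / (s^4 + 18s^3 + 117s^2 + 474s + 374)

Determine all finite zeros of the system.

Set the numerator to zero: 2s^3 + 10s^2 - 66s + 54 = 0, i.e. 2·(s^3 + 5s^2 - 33s + 27) = 0.
Factoring: (s + 9)(s - 1)(s - 3) = 0.

s = -9, 1, 3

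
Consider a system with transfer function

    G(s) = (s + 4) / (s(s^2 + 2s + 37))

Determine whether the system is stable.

The poles can be read from the denominator factors: s = 0, -1 ± 6j.
Since the simple pole(s) at s = 0 lie on the jω-axis with none in the right half-plane, the system is marginally stable.

marginally stable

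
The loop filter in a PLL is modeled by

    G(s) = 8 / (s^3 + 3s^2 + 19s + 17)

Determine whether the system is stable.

The denominator s^3 + 3s^2 + 19s + 17 factors as (s^2 + 2s + 17)(s + 1), giving poles at s = -1 ± 4j, -1.
Since all poles lie strictly in the left half-plane, the system is stable.

stable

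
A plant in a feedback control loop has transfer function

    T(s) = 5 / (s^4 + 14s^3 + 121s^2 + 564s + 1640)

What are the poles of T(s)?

s = -5 ± 4j, -2 ± 6j

The poles are the roots of the denominator s^4 + 14s^3 + 121s^2 + 564s + 1640 = 0.
No real roots exist; factor into two real quadratics: (s^2 + 10s + 41)(s^2 + 4s + 40) = 0.
Each quadratic gives a conjugate pair via the quadratic formula.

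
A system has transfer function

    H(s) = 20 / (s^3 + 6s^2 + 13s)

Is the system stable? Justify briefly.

The denominator s^3 + 6s^2 + 13s factors as s(s^2 + 6s + 13), giving poles at s = 0, -3 ± 2j.
Since the simple pole(s) at s = 0 lie on the jω-axis with none in the right half-plane, the system is marginally stable.

marginally stable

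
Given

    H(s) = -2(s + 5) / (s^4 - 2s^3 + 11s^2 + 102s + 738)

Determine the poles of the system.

The poles are the roots of the denominator s^4 - 2s^3 + 11s^2 + 102s + 738 = 0.
No real roots exist; factor into two real quadratics: (s^2 - 8s + 41)(s^2 + 6s + 18) = 0.
Each quadratic gives a conjugate pair via the quadratic formula.

s = 4 ± 5j, -3 ± 3j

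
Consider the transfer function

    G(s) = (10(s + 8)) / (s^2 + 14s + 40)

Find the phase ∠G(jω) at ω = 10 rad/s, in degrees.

∠G(j10) ≈ -61.86°

At s = j10: numerator = 80 + j100, denominator = -60 + j140.
∠G = ∠num − ∠den = 51.340° − (113.20°) = -61.86°.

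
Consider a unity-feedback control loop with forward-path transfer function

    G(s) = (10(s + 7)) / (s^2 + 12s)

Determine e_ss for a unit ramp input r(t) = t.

G(s) has one pole at the origin.
This is a Type 1 system. Kv = lim_{s→0} s·G(s) = 70/12 = 35/6.
e_ss = 1/Kv = 1/(35/6) = 6/35 ≈ 0.1714.

e_ss = 0.1714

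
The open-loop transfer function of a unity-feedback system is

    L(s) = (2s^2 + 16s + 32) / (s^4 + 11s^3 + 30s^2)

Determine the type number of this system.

Factor s from the denominator: s^4 + 11s^3 + 30s^2 = s^2·(s^2 + 11s + 30).
There are 2 poles at the origin, so the system is Type 2.

Type 2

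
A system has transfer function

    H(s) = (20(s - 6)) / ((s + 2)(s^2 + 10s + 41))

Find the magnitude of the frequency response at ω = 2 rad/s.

Substitute s = j2: numerator = -120 + j40, denominator = 34 + j114.
|H(j2)| = |-120 + j40| / |34 + j114| = 126.49 / 118.96 ≈ 1.063.

|H(j2)| ≈ 1.063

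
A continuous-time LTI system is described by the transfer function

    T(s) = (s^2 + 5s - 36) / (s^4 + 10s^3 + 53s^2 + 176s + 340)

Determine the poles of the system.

s = -1 ± 4j, -4 ± 2j

The poles are the roots of the denominator s^4 + 10s^3 + 53s^2 + 176s + 340 = 0.
No real roots exist; factor into two real quadratics: (s^2 + 2s + 17)(s^2 + 8s + 20) = 0.
Each quadratic gives a conjugate pair via the quadratic formula.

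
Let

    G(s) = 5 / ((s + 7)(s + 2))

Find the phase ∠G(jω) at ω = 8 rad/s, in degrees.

At s = j8: numerator = 5, denominator = -50 + j72.
∠G = ∠num − ∠den = 0° − (124.78°) = -124.8°.

∠G(j8) ≈ -124.8°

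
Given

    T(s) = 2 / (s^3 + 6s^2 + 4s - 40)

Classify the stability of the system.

The denominator s^3 + 6s^2 + 4s - 40 factors as (s^2 + 8s + 20)(s - 2), giving poles at s = -4 + 2j, -4 - 2j, 2.
Since the pole(s) at s = 2 lie in the right half-plane, the system is unstable.

unstable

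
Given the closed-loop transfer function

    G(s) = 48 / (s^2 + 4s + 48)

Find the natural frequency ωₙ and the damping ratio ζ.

ωₙ ≈ 6.928 rad/s, ζ ≈ 0.2887

Compare the denominator to the standard form s^2 + 2ζωₙs + ωₙ².
ωₙ² = 48, so ωₙ = √48 ≈ 6.928 rad/s.
2ζωₙ = 4, so ζ = 4/(2·√48) ≈ 0.2887.
With ζ = 0.2887 the response is underdamped.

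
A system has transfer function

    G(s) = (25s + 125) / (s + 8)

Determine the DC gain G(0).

Set s = 0: G(0) = (125) / (8) = 125/8.

G(0) = 125/8 ≈ 15.62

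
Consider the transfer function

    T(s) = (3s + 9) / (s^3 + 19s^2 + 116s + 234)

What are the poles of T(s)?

The poles are the roots of the denominator s^3 + 19s^2 + 116s + 234 = 0.
Trying s = -9: the polynomial evaluates to 0, so (s + 9) is a factor.
Dividing out leaves s^2 + 10s + 26 = 0.
The quadratic formula then gives s = -5 ± 1j.

s = -5 + j, -5 - j, -9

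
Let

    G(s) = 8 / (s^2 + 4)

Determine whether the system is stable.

The denominator s^2 + 4 factors as (s^2 + 4), giving poles at s = 2j, -2j.
Since the simple pole(s) at s = ±2j lie on the jω-axis with none in the right half-plane, the system is marginally stable.

marginally stable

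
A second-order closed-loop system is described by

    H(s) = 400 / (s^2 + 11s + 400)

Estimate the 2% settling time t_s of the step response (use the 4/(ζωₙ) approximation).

Comparing s^2 + 11s + 400 to s^2 + 2ζωₙs + ωₙ²: ωₙ = 20 rad/s and ζ = 11/(2·20) = 0.275.
ζωₙ = 11/2 = 5.5, so t_s ≈ 4/(ζωₙ) = 4/5.5 ≈ 0.7273 s.

t_s ≈ 0.7273 s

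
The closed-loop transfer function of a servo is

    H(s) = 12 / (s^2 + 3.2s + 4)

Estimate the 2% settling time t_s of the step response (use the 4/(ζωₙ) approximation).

t_s ≈ 2.500 s

Comparing s^2 + 3.2s + 4 to s^2 + 2ζωₙs + ωₙ²: ωₙ = 2 rad/s and ζ = 3.2/(2·2) = 0.8.
ζωₙ = 3.2/2 = 1.6, so t_s ≈ 4/(ζωₙ) = 4/1.6 = 2.500 s.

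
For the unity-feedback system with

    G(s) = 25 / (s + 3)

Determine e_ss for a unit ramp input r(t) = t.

G(s) has no poles at the origin.
This is a Type 0 system; Kv = lim_{s→0} s·G(s) = 0, so the steady-state error for a ramp input is infinite.

e_ss = ∞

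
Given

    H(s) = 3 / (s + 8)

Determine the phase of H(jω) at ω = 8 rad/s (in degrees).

At s = j8: numerator = 3, denominator = 8 + j8.
∠H = ∠num − ∠den = 0° − (45°) = -45°.

∠H(j8) ≈ -45°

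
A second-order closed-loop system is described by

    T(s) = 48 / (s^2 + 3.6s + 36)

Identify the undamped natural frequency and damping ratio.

Compare the denominator to the standard form s^2 + 2ζωₙs + ωₙ².
ωₙ² = 36, so ωₙ = 6 rad/s.
2ζωₙ = 3.6, so ζ = 3.6/(2·6) = 0.3.
With ζ = 0.3 the response is underdamped.

ωₙ = 6 rad/s, ζ = 0.3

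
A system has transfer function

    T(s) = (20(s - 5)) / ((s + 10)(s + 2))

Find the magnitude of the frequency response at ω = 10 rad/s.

Substitute s = j10: numerator = -100 + j200, denominator = -80 + j120.
|T(j10)| = |-100 + j200| / |-80 + j120| = 223.61 / 144.22 ≈ 1.550.

|T(j10)| ≈ 1.550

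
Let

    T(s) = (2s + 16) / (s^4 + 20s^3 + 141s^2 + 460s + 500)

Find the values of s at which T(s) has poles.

The poles are the roots of the denominator s^4 + 20s^3 + 141s^2 + 460s + 500 = 0.
Trying s = -2: the polynomial evaluates to 0, so (s + 2) is a factor.
Dividing out leaves s^3 + 18s^2 + 105s + 250 = 0.
This factors further as (s^2 + 8s + 25)(s + 10) = 0.

s = -4 + 3j, -4 - 3j, -2, -10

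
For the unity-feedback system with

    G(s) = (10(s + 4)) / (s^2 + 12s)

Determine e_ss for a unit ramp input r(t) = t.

G(s) has one pole at the origin.
This is a Type 1 system. Kv = lim_{s→0} s·G(s) = 40/12 = 10/3.
e_ss = 1/Kv = 1/(10/3) = 3/10 ≈ 0.3000.

e_ss = 0.3000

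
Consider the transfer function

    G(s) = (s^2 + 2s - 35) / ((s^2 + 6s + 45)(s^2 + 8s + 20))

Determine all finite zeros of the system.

s = 5, -7

Set the numerator to zero: s^2 + 2s - 35 = 0.
Factoring: (s - 5)(s + 7) = 0.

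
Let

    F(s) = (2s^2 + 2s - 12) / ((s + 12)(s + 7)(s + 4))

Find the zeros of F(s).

Set the numerator to zero: 2s^2 + 2s - 12 = 0, i.e. 2·(s^2 + s - 6) = 0.
Factoring: (s + 3)(s - 2) = 0.

s = -3, 2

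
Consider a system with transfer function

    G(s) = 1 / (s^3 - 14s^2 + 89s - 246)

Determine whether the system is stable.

The denominator s^3 - 14s^2 + 89s - 246 factors as (s - 6)(s^2 - 8s + 41), giving poles at s = 6, 4 + 5j, 4 - 5j.
Since the pole(s) at s = 6, 4 + 5j, 4 - 5j lie in the right half-plane, the system is unstable.

unstable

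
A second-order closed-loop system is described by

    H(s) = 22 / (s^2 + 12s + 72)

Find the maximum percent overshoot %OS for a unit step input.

Comparing s^2 + 12s + 72 to s^2 + 2ζωₙs + ωₙ²: ωₙ = √72 ≈ 8.485 rad/s and ζ = 12/(2·√72) ≈ 0.7071.
%OS = 100·exp(−πζ/√(1−ζ²)) = 100·exp(−π·0.7071/√(1−0.7071²)) ≈ 4.32%.

%OS ≈ 4.32%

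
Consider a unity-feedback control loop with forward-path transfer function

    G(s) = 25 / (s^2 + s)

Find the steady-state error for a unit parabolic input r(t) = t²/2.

G(s) has one pole at the origin.
This is a Type 1 system; Ka = lim_{s→0} s^2·G(s) = 0, so the steady-state error for a parabola input is infinite.

e_ss = ∞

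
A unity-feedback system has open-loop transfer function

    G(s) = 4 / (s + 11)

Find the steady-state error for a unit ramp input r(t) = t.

e_ss = ∞

G(s) has no poles at the origin.
This is a Type 0 system; Kv = lim_{s→0} s·G(s) = 0, so the steady-state error for a ramp input is infinite.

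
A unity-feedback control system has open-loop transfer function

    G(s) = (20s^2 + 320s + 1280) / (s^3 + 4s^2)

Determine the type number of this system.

Factor s from the denominator: s^3 + 4s^2 = s^2·(s + 4).
There are 2 poles at the origin, so the system is Type 2.

Type 2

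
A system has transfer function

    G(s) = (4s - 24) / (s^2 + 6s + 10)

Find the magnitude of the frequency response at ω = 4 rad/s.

Substitute s = j4: numerator = -24 + j16, denominator = -6 + j24.
|G(j4)| = |-24 + j16| / |-6 + j24| = 28.844 / 24.739 ≈ 1.166.

|G(j4)| ≈ 1.166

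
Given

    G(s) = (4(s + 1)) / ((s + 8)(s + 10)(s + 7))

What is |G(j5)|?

|G(j5)| ≈ 0.02248

Substitute s = j5: numerator = 4 + j20, denominator = -65 + j905.
|G(j5)| = |4 + j20| / |-65 + j905| = 20.396 / 907.33 ≈ 0.02248.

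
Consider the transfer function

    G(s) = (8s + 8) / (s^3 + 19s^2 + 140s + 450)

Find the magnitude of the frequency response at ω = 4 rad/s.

Substitute s = j4: numerator = 8 + j32, denominator = 146 + j496.
|G(j4)| = |8 + j32| / |146 + j496| = 32.985 / 517.04 ≈ 0.06380.

|G(j4)| ≈ 0.06380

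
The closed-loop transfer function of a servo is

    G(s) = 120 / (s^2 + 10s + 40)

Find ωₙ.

ωₙ ≈ 6.325 rad/s

Compare the denominator to the standard form s^2 + 2ζωₙs + ωₙ².
ωₙ² = 40, so ωₙ = √40 ≈ 6.325 rad/s.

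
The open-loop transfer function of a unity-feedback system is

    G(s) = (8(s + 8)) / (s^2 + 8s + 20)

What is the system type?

Type 0

The denominator has no factor of s at the origin — no free integrator — so this is a Type 0 system.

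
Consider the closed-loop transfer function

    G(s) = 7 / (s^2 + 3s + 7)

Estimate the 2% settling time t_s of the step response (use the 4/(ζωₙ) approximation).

t_s ≈ 2.667 s

Comparing s^2 + 3s + 7 to s^2 + 2ζωₙs + ωₙ²: ωₙ = √7 ≈ 2.646 rad/s and ζ = 3/(2·√7) ≈ 0.5669.
ζωₙ = 3/2 = 1.5, so t_s ≈ 4/(ζωₙ) = 4/1.5 ≈ 2.667 s.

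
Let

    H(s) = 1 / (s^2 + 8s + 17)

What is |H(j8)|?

Substitute s = j8: numerator = 1, denominator = -47 + j64.
|H(j8)| = |1| / |-47 + j64| = 1 / 79.404 ≈ 0.01259.

|H(j8)| ≈ 0.01259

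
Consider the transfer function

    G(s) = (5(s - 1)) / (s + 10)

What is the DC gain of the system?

At s = 0 each factor (s + a) contributes a and each (s^2 + bs + c) contributes c.
G(0) = 5·(-1) / ((10)) = -5/10 = -1/2.

G(0) = -1/2 ≈ -0.5000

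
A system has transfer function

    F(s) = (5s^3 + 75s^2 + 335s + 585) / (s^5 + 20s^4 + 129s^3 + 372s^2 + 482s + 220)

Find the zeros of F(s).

s = -3 + 2j, -3 - 2j, -9

Set the numerator to zero: 5s^3 + 75s^2 + 335s + 585 = 0, i.e. 5·(s^3 + 15s^2 + 67s + 117) = 0.
Factoring: (s^2 + 6s + 13)(s + 9) = 0.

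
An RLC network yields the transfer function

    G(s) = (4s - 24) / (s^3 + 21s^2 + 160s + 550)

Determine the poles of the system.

The poles are the roots of the denominator s^3 + 21s^2 + 160s + 550 = 0.
Trying s = -11: the polynomial evaluates to 0, so (s + 11) is a factor.
Dividing out leaves s^2 + 10s + 50 = 0.
The quadratic formula then gives s = -5 ± 5j.

s = -5 + 5j, -5 - 5j, -11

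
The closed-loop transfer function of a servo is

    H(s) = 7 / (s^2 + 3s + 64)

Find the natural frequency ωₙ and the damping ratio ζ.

Compare the denominator to the standard form s^2 + 2ζωₙs + ωₙ².
ωₙ² = 64, so ωₙ = 8 rad/s.
2ζωₙ = 3, so ζ = 3/(2·8) = 0.1875.
With ζ = 0.1875 the response is underdamped.

ωₙ = 8 rad/s, ζ = 0.1875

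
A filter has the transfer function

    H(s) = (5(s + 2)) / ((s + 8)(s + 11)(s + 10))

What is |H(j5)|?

Substitute s = j5: numerator = 10 + j25, denominator = 155 + j1265.
|H(j5)| = |10 + j25| / |155 + j1265| = 26.926 / 1274.5 ≈ 0.02113.

|H(j5)| ≈ 0.02113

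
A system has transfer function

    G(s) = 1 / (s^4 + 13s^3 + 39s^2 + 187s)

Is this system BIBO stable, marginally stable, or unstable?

The denominator s^4 + 13s^3 + 39s^2 + 187s factors as s(s^2 + 2s + 17)(s + 11), giving poles at s = 0, -1 + 4j, -1 - 4j, -11.
Since the simple pole(s) at s = 0 lie on the jω-axis with none in the right half-plane, the system is marginally stable.

marginally stable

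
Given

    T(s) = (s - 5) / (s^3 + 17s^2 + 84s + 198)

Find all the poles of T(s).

s = -3 ± 3j, -11

The poles are the roots of the denominator s^3 + 17s^2 + 84s + 198 = 0.
Trying s = -11: the polynomial evaluates to 0, so (s + 11) is a factor.
Dividing out leaves s^2 + 6s + 18 = 0.
The quadratic formula then gives s = -3 ± 3j.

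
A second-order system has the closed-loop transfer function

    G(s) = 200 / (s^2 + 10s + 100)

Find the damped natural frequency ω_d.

ω_d ≈ 8.660 rad/s

Comparing s^2 + 10s + 100 to s^2 + 2ζωₙs + ωₙ²: ωₙ = 10 rad/s and ζ = 10/(2·10) = 0.5.
ζωₙ = 10/2 = 5, so ω_d = ωₙ√(1−ζ²) = √(ωₙ² − (ζωₙ)²) = √(100 − 5²) = √75 ≈ 8.660 rad/s.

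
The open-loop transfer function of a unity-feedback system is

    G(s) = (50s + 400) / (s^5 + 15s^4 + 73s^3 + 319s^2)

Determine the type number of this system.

Type 2

Factor s from the denominator: s^5 + 15s^4 + 73s^3 + 319s^2 = s^2·(s^3 + 15s^2 + 73s + 319).
There are 2 poles at the origin, so the system is Type 2.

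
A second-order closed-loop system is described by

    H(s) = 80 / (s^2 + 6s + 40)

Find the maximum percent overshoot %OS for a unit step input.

Comparing s^2 + 6s + 40 to s^2 + 2ζωₙs + ωₙ²: ωₙ = √40 ≈ 6.325 rad/s and ζ = 6/(2·√40) ≈ 0.4743.
%OS = 100·exp(−πζ/√(1−ζ²)) = 100·exp(−π·0.4743/√(1−0.4743²)) ≈ 18.4%.

%OS ≈ 18.4%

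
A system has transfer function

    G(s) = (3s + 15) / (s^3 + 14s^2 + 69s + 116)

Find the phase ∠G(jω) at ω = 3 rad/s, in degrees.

∠G(j3) ≈ -62.22°

At s = j3: numerator = 15 + j9, denominator = -10 + j180.
∠G = ∠num − ∠den = 30.964° − (93.180°) = -62.22°.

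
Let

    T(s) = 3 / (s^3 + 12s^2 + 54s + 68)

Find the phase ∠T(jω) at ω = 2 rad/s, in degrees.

At s = j2: numerator = 3, denominator = 20 + j100.
∠T = ∠num − ∠den = 0° − (78.690°) = -78.69°.

∠T(j2) ≈ -78.69°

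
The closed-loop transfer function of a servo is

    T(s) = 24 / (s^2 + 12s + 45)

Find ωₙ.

Compare the denominator to the standard form s^2 + 2ζωₙs + ωₙ².
ωₙ² = 45, so ωₙ = √45 ≈ 6.708 rad/s.

ωₙ ≈ 6.708 rad/s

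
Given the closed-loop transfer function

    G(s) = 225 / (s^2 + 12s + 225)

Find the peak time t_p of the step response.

Comparing s^2 + 12s + 225 to s^2 + 2ζωₙs + ωₙ²: ωₙ = 15 rad/s and ζ = 12/(2·15) = 0.4.
ζωₙ = 12/2 = 6, so ω_d = ωₙ√(1−ζ²) = √(ωₙ² − (ζωₙ)²) = √(225 − 6²) = √189 ≈ 13.75 rad/s.
t_p = π/ω_d = π/13.75 ≈ 0.2285 s.

t_p ≈ 0.2285 s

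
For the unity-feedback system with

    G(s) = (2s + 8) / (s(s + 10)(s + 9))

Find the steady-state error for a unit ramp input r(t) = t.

e_ss = 11.25

G(s) has one pole at the origin.
This is a Type 1 system. Kv = lim_{s→0} s·G(s) = 8/90 = 4/45.
e_ss = 1/Kv = 1/(4/45) = 45/4 ≈ 11.25.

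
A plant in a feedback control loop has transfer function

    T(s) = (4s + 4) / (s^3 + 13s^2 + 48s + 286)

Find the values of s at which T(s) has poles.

The poles are the roots of the denominator s^3 + 13s^2 + 48s + 286 = 0.
Trying s = -11: the polynomial evaluates to 0, so (s + 11) is a factor.
Dividing out leaves s^2 + 2s + 26 = 0.
The quadratic formula then gives s = -1 ± 5j.

s = -1 ± 5j, -11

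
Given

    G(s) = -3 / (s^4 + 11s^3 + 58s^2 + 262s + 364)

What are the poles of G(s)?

s = -1 + 5j, -1 - 5j, -7, -2

The poles are the roots of the denominator s^4 + 11s^3 + 58s^2 + 262s + 364 = 0.
Trying s = -7: the polynomial evaluates to 0, so (s + 7) is a factor.
Dividing out leaves s^3 + 4s^2 + 30s + 52 = 0.
This factors further as (s^2 + 2s + 26)(s + 2) = 0.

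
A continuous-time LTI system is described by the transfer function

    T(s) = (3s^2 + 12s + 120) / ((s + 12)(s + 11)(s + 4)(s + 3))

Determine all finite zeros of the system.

s = -2 + 6j, -2 - 6j

Set the numerator to zero: 3s^2 + 12s + 120 = 0, i.e. 3·(s^2 + 4s + 40) = 0.
Factoring: (s^2 + 4s + 40) = 0.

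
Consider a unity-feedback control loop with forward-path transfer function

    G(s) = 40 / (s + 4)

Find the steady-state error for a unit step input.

e_ss = 0.09091

G(s) has no poles at the origin.
This is a Type 0 system. Kp = lim_{s→0} G(s) = 40/4 = 10.
e_ss = 1/(1 + Kp) = 1/(1 + 10) = 1/11 ≈ 0.09091.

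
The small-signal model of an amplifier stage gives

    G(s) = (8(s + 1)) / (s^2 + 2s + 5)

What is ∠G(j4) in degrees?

∠G(j4) ≈ -68.01°

At s = j4: numerator = 8 + j32, denominator = -11 + j8.
∠G = ∠num − ∠den = 75.964° − (143.97°) = -68.01°.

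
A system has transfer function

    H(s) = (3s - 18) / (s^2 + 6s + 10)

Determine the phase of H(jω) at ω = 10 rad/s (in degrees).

∠H(j10) ≈ -25.35°

At s = j10: numerator = -18 + j30, denominator = -90 + j60.
∠H = ∠num − ∠den = 120.96° − (146.31°) = -25.35°.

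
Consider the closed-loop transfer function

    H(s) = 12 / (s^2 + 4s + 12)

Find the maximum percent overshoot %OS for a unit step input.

Comparing s^2 + 4s + 12 to s^2 + 2ζωₙs + ωₙ²: ωₙ = √12 ≈ 3.464 rad/s and ζ = 4/(2·√12) ≈ 0.5774.
%OS = 100·exp(−πζ/√(1−ζ²)) = 100·exp(−π·0.5774/√(1−0.5774²)) ≈ 10.8%.

%OS ≈ 10.8%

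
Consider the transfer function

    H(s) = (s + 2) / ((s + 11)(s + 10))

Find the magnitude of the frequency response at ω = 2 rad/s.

Substitute s = j2: numerator = 2 + j2, denominator = 106 + j42.
|H(j2)| = |2 + j2| / |106 + j42| = 2.8284 / 114.02 ≈ 0.02481.

|H(j2)| ≈ 0.02481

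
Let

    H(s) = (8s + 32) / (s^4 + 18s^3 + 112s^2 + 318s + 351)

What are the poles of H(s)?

The poles are the roots of the denominator s^4 + 18s^3 + 112s^2 + 318s + 351 = 0.
Trying s = -9: the polynomial evaluates to 0, so (s + 9) is a factor.
Dividing out leaves s^3 + 9s^2 + 31s + 39 = 0.
This factors further as (s^2 + 6s + 13)(s + 3) = 0.

s = -3 ± 2j, -9, -3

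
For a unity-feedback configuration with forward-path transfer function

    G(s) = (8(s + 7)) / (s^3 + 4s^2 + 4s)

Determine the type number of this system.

Type 1

The denominator has 1 factor of s at the origin (free integrator), so this is a Type 1 system.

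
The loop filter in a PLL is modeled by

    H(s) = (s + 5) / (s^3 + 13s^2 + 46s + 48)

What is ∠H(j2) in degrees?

∠H(j2) ≈ -70.92°

At s = j2: numerator = 5 + j2, denominator = -4 + j84.
∠H = ∠num − ∠den = 21.801° − (92.726°) = -70.92°.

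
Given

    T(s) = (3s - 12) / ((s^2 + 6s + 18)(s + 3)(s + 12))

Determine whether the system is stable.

The poles can be read from the denominator factors: s = -3 + 3j, -3 - 3j, -3, -12.
Since all poles lie strictly in the left half-plane, the system is stable.

stable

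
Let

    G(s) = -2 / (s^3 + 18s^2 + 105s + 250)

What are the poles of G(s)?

The poles are the roots of the denominator s^3 + 18s^2 + 105s + 250 = 0.
Trying s = -10: the polynomial evaluates to 0, so (s + 10) is a factor.
Dividing out leaves s^2 + 8s + 25 = 0.
The quadratic formula then gives s = -4 ± 3j.

s = -4 + 3j, -4 - 3j, -10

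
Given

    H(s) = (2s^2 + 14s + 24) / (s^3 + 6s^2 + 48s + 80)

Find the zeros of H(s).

s = -4, -3

Set the numerator to zero: 2s^2 + 14s + 24 = 0, i.e. 2·(s^2 + 7s + 12) = 0.
Factoring: (s + 4)(s + 3) = 0.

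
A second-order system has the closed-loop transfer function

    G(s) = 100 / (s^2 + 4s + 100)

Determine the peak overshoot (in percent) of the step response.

Comparing s^2 + 4s + 100 to s^2 + 2ζωₙs + ωₙ²: ωₙ = 10 rad/s and ζ = 4/(2·10) = 0.2.
%OS = 100·exp(−πζ/√(1−ζ²)) = 100·exp(−π·0.2/√(1−0.2²)) ≈ 52.7%.

%OS ≈ 52.7%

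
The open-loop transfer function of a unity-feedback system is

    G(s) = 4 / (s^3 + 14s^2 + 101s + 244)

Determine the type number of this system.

The denominator has no factor of s at the origin — no free integrator — so this is a Type 0 system.

Type 0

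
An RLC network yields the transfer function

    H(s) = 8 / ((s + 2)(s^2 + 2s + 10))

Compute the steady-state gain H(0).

H(0) = 2/5 ≈ 0.4000

Set s = 0: H(0) = (8) / (20) = 2/5.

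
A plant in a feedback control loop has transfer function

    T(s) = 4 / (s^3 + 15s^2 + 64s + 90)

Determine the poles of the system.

The poles are the roots of the denominator s^3 + 15s^2 + 64s + 90 = 0.
Trying s = -9: the polynomial evaluates to 0, so (s + 9) is a factor.
Dividing out leaves s^2 + 6s + 10 = 0.
The quadratic formula then gives s = -3 ± 1j.

s = -3 ± j, -9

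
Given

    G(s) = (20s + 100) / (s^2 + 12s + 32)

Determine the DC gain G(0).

Set s = 0: G(0) = (100) / (32) = 25/8.

G(0) = 25/8 ≈ 3.125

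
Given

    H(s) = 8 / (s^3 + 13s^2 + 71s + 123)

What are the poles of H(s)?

The poles are the roots of the denominator s^3 + 13s^2 + 71s + 123 = 0.
Trying s = -3: the polynomial evaluates to 0, so (s + 3) is a factor.
Dividing out leaves s^2 + 10s + 41 = 0.
The quadratic formula then gives s = -5 ± 4j.

s = -3, -5 ± 4j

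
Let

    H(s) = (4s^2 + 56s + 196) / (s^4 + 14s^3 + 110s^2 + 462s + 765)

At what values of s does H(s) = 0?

s = -7, -7

Set the numerator to zero: 4s^2 + 56s + 196 = 0, i.e. 4·(s^2 + 14s + 49) = 0.
Factoring: (s + 7)^2 = 0.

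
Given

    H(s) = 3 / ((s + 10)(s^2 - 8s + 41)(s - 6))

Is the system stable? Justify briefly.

The poles can be read from the denominator factors: s = -10, 4 + 5j, 4 - 5j, 6.
Since the pole(s) at s = 4 ± 5j, 6 lie in the right half-plane, the system is unstable.

unstable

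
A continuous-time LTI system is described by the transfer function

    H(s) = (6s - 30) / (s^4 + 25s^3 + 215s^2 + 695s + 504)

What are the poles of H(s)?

The poles are the roots of the denominator s^4 + 25s^3 + 215s^2 + 695s + 504 = 0.
Trying s = -9: the polynomial evaluates to 0, so (s + 9) is a factor.
Dividing out leaves s^3 + 16s^2 + 71s + 56 = 0.
This factors further as (s + 1)(s + 7)(s + 8) = 0.

s = -9, -1, -7, -8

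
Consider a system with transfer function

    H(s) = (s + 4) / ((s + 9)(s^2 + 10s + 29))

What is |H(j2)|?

|H(j2)| ≈ 0.01515

Substitute s = j2: numerator = 4 + j2, denominator = 185 + j230.
|H(j2)| = |4 + j2| / |185 + j230| = 4.4721 / 295.17 ≈ 0.01515.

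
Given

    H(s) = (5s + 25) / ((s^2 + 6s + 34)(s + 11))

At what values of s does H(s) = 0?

s = -5

Set the numerator to zero: 5s + 25 = 0, i.e. 5·(s + 5) = 0.
So s = -5.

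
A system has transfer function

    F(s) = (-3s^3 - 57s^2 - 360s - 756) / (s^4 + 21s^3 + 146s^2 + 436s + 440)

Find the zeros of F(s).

s = -6, -6, -7

Set the numerator to zero: -3s^3 - 57s^2 - 360s - 756 = 0, i.e. -3·(s^3 + 19s^2 + 120s + 252) = 0.
Factoring: (s + 6)^2(s + 7) = 0.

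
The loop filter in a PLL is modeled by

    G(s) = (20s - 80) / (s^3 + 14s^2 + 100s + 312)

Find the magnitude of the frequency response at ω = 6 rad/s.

|G(j6)| ≈ 0.3359

Substitute s = j6: numerator = -80 + j120, denominator = -192 + j384.
|G(j6)| = |-80 + j120| / |-192 + j384| = 144.22 / 429.33 ≈ 0.3359.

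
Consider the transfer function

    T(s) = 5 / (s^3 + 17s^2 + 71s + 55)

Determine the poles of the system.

The poles are the roots of the denominator s^3 + 17s^2 + 71s + 55 = 0.
Trying s = -1: the polynomial evaluates to 0, so (s + 1) is a factor.
Dividing out leaves s^2 + 16s + 55 = 0.
Factoring the quadratic: (s + 5)(s + 11) = 0.

s = -1, -5, -11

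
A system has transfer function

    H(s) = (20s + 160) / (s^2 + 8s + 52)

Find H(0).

Set s = 0: H(0) = (160) / (52) = 40/13.

H(0) = 40/13 ≈ 3.077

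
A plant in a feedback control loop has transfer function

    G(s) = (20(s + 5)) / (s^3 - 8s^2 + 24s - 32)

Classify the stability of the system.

The denominator s^3 - 8s^2 + 24s - 32 factors as (s^2 - 4s + 8)(s - 4), giving poles at s = 2 ± 2j, 4.
Since the pole(s) at s = 2 ± 2j, 4 lie in the right half-plane, the system is unstable.

unstable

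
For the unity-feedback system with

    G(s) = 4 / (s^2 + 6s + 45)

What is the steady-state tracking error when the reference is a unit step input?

G(s) has no poles at the origin.
This is a Type 0 system. Kp = lim_{s→0} G(s) = 4/45.
e_ss = 1/(1 + Kp) = 1/(1 + 4/45) = 45/49 ≈ 0.9184.

e_ss = 0.9184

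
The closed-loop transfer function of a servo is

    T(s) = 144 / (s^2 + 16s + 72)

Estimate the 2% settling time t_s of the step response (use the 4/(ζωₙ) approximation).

t_s ≈ 0.5000 s

Comparing s^2 + 16s + 72 to s^2 + 2ζωₙs + ωₙ²: ωₙ = √72 ≈ 8.485 rad/s and ζ = 16/(2·√72) ≈ 0.9428.
ζωₙ = 16/2 = 8, so t_s ≈ 4/(ζωₙ) = 4/8 = 0.5000 s.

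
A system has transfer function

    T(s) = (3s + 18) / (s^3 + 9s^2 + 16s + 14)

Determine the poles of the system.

The poles are the roots of the denominator s^3 + 9s^2 + 16s + 14 = 0.
Trying s = -7: the polynomial evaluates to 0, so (s + 7) is a factor.
Dividing out leaves s^2 + 2s + 2 = 0.
The quadratic formula then gives s = -1 ± 1j.

s = -1 ± j, -7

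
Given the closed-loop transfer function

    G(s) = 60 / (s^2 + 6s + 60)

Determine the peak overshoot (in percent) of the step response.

%OS ≈ 26.7%

Comparing s^2 + 6s + 60 to s^2 + 2ζωₙs + ωₙ²: ωₙ = √60 ≈ 7.746 rad/s and ζ = 6/(2·√60) ≈ 0.3873.
%OS = 100·exp(−πζ/√(1−ζ²)) = 100·exp(−π·0.3873/√(1−0.3873²)) ≈ 26.7%.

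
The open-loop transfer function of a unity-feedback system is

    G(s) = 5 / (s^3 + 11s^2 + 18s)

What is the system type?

Type 1

Factor s from the denominator: s^3 + 11s^2 + 18s = s·(s^2 + 11s + 18).
There is 1 pole at the origin, so the system is Type 1.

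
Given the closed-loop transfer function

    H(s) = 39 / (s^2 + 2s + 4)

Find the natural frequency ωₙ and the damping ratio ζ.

ωₙ = 2 rad/s, ζ = 0.5

Compare the denominator to the standard form s^2 + 2ζωₙs + ωₙ².
ωₙ² = 4, so ωₙ = 2 rad/s.
2ζωₙ = 2, so ζ = 2/(2·2) = 0.5.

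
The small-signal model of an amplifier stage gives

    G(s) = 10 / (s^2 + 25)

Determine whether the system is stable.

The denominator s^2 + 25 factors as (s^2 + 25), giving poles at s = 5j, -5j.
Since the simple pole(s) at s = 5j, -5j lie on the jω-axis with none in the right half-plane, the system is marginally stable.

marginally stable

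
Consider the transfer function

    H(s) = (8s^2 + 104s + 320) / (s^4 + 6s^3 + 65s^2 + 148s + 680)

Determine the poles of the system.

The poles are the roots of the denominator s^4 + 6s^3 + 65s^2 + 148s + 680 = 0.
No real roots exist; factor into two real quadratics: (s^2 + 4s + 40)(s^2 + 2s + 17) = 0.
Each quadratic gives a conjugate pair via the quadratic formula.

s = -2 + 6j, -2 - 6j, -1 + 4j, -1 - 4j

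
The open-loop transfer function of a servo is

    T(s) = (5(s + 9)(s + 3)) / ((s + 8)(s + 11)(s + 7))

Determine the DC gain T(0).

T(0) = 135/616 ≈ 0.2192

At s = 0 each factor (s + a) contributes a and each (s^2 + bs + c) contributes c.
T(0) = 5·(9) · (3) / ((8) · (11) · (7)) = 135/616 = 135/616.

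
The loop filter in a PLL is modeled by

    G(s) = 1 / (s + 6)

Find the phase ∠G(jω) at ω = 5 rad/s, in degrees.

∠G(j5) ≈ -39.81°

At s = j5: numerator = 1, denominator = 6 + j5.
∠G = ∠num − ∠den = 0° − (39.806°) = -39.81°.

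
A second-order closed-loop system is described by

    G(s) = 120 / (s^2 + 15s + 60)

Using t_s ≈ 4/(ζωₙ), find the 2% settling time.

Comparing s^2 + 15s + 60 to s^2 + 2ζωₙs + ωₙ²: ωₙ = √60 ≈ 7.746 rad/s and ζ = 15/(2·√60) ≈ 0.9682.
ζωₙ = 15/2 = 7.5, so t_s ≈ 4/(ζωₙ) = 4/7.5 ≈ 0.5333 s.

t_s ≈ 0.5333 s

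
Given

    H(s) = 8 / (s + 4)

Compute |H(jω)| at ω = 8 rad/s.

Substitute s = j8: numerator = 8, denominator = 4 + j8.
|H(j8)| = |8| / |4 + j8| = 8 / 8.9443 ≈ 0.8944.

|H(j8)| ≈ 0.8944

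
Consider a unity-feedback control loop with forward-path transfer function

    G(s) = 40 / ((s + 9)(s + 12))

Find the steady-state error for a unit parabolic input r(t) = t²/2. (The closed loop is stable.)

G(s) has no poles at the origin.
This is a Type 0 system; Ka = lim_{s→0} s^2·G(s) = 0, so the steady-state error for a parabola input is infinite.

e_ss = ∞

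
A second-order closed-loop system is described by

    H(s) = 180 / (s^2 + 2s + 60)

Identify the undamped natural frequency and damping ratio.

Compare the denominator to the standard form s^2 + 2ζωₙs + ωₙ².
ωₙ² = 60, so ωₙ = √60 ≈ 7.746 rad/s.
2ζωₙ = 2, so ζ = 2/(2·√60) ≈ 0.1291.
With ζ = 0.1291 the response is underdamped.

ωₙ ≈ 7.746 rad/s, ζ ≈ 0.1291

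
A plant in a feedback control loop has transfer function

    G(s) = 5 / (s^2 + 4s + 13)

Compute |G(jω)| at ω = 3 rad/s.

|G(j3)| ≈ 0.3953

Substitute s = j3: numerator = 5, denominator = 4 + j12.
|G(j3)| = |5| / |4 + j12| = 5 / 12.649 ≈ 0.3953.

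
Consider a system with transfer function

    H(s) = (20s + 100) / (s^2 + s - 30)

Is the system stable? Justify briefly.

unstable

The denominator s^2 + s - 30 factors as (s + 6)(s - 5), giving poles at s = -6, 5.
Since the pole(s) at s = 5 lie in the right half-plane, the system is unstable.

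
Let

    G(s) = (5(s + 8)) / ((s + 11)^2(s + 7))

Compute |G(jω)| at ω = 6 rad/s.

Substitute s = j6: numerator = 40 + j30, denominator = -197 + j1434.
|G(j6)| = |40 + j30| / |-197 + j1434| = 50 / 1447.5 ≈ 0.03454.

|G(j6)| ≈ 0.03454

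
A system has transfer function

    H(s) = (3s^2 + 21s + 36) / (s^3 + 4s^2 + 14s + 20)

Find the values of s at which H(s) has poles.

s = -1 + 3j, -1 - 3j, -2

The poles are the roots of the denominator s^3 + 4s^2 + 14s + 20 = 0.
Trying s = -2: the polynomial evaluates to 0, so (s + 2) is a factor.
Dividing out leaves s^2 + 2s + 10 = 0.
The quadratic formula then gives s = -1 ± 3j.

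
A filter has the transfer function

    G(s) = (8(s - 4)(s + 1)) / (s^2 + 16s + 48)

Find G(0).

G(0) = -2/3 ≈ -0.6667

Set s = 0: G(0) = (-32) / (48) = -2/3.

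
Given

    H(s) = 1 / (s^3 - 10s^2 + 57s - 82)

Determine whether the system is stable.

unstable

The denominator s^3 - 10s^2 + 57s - 82 factors as (s^2 - 8s + 41)(s - 2), giving poles at s = 4 + 5j, 4 - 5j, 2.
Since the pole(s) at s = 4 + 5j, 4 - 5j, 2 lie in the right half-plane, the system is unstable.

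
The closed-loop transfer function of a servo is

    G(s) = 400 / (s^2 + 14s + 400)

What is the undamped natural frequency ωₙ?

ωₙ = 20 rad/s

Compare the denominator to the standard form s^2 + 2ζωₙs + ωₙ².
ωₙ² = 400, so ωₙ = 20 rad/s.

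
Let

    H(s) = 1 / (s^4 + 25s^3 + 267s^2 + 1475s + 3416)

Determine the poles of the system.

s = -8, -7, -5 ± 6j

The poles are the roots of the denominator s^4 + 25s^3 + 267s^2 + 1475s + 3416 = 0.
Trying s = -8: the polynomial evaluates to 0, so (s + 8) is a factor.
Dividing out leaves s^3 + 17s^2 + 131s + 427 = 0.
This factors further as (s + 7)(s^2 + 10s + 61) = 0.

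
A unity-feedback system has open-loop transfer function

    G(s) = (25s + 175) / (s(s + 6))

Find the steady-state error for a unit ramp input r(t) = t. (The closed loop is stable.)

G(s) has one pole at the origin.
This is a Type 1 system. Kv = lim_{s→0} s·G(s) = 175/6.
e_ss = 1/Kv = 1/(175/6) = 6/175 ≈ 0.03429.

e_ss = 0.03429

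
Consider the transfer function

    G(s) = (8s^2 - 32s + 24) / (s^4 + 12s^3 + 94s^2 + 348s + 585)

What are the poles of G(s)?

s = -3 + 6j, -3 - 6j, -3 + 2j, -3 - 2j

The poles are the roots of the denominator s^4 + 12s^3 + 94s^2 + 348s + 585 = 0.
No real roots exist; factor into two real quadratics: (s^2 + 6s + 45)(s^2 + 6s + 13) = 0.
Each quadratic gives a conjugate pair via the quadratic formula.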